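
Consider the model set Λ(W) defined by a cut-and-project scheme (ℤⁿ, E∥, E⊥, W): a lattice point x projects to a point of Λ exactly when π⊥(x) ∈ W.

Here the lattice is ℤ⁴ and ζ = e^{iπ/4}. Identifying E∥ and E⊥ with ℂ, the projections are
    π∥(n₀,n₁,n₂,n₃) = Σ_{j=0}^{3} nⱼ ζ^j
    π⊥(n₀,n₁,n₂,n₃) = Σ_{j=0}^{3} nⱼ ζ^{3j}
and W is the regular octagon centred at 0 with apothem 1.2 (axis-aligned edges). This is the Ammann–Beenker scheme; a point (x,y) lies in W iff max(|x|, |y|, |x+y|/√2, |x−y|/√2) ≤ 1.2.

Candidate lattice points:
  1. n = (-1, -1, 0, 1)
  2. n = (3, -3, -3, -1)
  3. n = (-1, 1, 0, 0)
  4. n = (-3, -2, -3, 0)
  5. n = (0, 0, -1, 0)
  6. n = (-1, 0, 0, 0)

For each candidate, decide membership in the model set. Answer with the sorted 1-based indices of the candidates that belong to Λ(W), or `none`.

1, 5, 6

Internal map: ζ^{3j} for j=0..3 gives (1,0), (−√2/2,√2/2), (0,−1), (√2/2,√2/2).
#1 (-1, -1, 0, 1): internal (0.4142, 0.0000); octagon support 0.4142 vs apothem 1.2 → ∈ W
#2 (3, -3, -3, -1): internal (4.4142, 0.1716); octagon support 4.4142 vs apothem 1.2 → ∉ W
#3 (-1, 1, 0, 0): internal (-1.7071, 0.7071); octagon support 1.7071 vs apothem 1.2 → ∉ W
#4 (-3, -2, -3, 0): internal (-1.5858, 1.5858); octagon support 2.2426 vs apothem 1.2 → ∉ W
#5 (0, 0, -1, 0): internal (0.0000, 1.0000); octagon support 1.0000 vs apothem 1.2 → ∈ W
#6 (-1, 0, 0, 0): internal (-1.0000, 0.0000); octagon support 1.0000 vs apothem 1.2 → ∈ W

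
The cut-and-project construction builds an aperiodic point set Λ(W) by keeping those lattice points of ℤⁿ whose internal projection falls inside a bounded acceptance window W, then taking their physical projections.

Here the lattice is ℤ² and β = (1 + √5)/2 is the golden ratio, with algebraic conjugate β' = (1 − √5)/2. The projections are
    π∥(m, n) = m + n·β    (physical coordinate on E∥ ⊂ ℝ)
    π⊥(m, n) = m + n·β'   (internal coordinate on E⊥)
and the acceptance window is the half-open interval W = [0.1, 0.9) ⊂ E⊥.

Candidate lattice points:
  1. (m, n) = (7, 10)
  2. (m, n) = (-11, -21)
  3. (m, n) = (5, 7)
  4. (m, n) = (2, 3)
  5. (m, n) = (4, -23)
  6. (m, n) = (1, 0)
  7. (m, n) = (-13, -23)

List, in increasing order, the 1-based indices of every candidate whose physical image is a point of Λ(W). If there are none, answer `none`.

1, 3, 4

β' = (1−√5)/2 ≈ -0.6180.
[1] lift (7,10): star map gives 0.8197; window check 0.1 ≤ 0.8197 < 0.9 is true → IN Λ
[2] lift (-11,-21): star map gives 1.9787; window check 0.1 ≤ 1.9787 < 0.9 is false → out
[3] lift (5,7): star map gives 0.6738; window check 0.1 ≤ 0.6738 < 0.9 is true → IN Λ
[4] lift (2,3): star map gives 0.1459; window check 0.1 ≤ 0.1459 < 0.9 is true → IN Λ
[5] lift (4,-23): star map gives 18.2148; window check 0.1 ≤ 18.2148 < 0.9 is false → out
[6] lift (1,0): star map gives 1.0000; window check 0.1 ≤ 1.0000 < 0.9 is false → out
[7] lift (-13,-23): star map gives 1.2148; window check 0.1 ≤ 1.2148 < 0.9 is false → out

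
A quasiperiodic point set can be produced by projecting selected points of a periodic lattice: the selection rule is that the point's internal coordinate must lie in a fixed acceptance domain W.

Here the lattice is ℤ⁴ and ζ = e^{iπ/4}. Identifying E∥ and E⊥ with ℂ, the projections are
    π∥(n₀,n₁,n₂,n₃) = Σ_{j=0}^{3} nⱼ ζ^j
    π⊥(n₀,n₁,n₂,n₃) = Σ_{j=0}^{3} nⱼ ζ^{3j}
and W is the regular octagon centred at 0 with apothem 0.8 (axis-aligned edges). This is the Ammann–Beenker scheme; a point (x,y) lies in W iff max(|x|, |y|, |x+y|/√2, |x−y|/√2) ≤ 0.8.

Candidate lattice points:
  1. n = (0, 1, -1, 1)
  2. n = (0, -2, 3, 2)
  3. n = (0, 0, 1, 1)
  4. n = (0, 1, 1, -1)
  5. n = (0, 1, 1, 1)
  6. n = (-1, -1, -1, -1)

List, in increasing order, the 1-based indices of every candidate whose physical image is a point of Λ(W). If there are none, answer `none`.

π⊥(n) = n₀ + n₁ζ³ + n₂ζ⁶ + n₃ζ⁹ where ζ = e^{iπ/4}.
#1 (0, 1, -1, 1): internal (0.00000, 2.41421); octagon support 2.41421 vs apothem 0.8 → ∉ W
#2 (0, -2, 3, 2): internal (2.82843, -3.00000); octagon support 4.12132 vs apothem 0.8 → ∉ W
#3 (0, 0, 1, 1): internal (0.70711, -0.29289); octagon support 0.70711 vs apothem 0.8 → ∈ W
#4 (0, 1, 1, -1): internal (-1.41421, -1.00000); octagon support 1.70711 vs apothem 0.8 → ∉ W
#5 (0, 1, 1, 1): internal (0.00000, 0.41421); octagon support 0.41421 vs apothem 0.8 → ∈ W
#6 (-1, -1, -1, -1): internal (-1.00000, -0.41421); octagon support 1.00000 vs apothem 0.8 → ∉ W

3, 5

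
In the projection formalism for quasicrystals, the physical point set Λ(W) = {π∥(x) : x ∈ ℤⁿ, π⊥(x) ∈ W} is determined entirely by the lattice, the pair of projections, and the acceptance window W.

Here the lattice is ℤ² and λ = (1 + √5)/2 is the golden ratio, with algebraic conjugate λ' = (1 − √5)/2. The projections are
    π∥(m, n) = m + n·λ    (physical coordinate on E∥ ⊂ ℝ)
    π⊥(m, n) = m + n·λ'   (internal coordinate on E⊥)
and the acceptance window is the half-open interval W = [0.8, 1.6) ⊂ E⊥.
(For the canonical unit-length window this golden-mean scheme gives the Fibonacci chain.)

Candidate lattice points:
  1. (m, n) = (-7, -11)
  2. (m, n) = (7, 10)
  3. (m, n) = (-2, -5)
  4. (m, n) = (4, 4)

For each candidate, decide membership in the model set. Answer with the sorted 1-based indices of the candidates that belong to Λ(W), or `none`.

2, 3, 4

Numerically λ ≈ 1.6180 and λ' = −1/λ ≈ -0.6180.
candidate 1: (m,n)=(-7,-11) → π∥ = -7-11·λ ≈ -24.7984, π⊥ = -7-11·λ' ≈ -0.2016 ∉ [0.8, 1.6) ⇒ out
candidate 2: (m,n)=(7,10) → π∥ = 7+10·λ ≈ 23.1803, π⊥ = 7+10·λ' ≈ 0.8197 ∈ [0.8, 1.6) ⇒ IN Λ
candidate 3: (m,n)=(-2,-5) → π∥ = -2-5·λ ≈ -10.0902, π⊥ = -2-5·λ' ≈ 1.0902 ∈ [0.8, 1.6) ⇒ IN Λ
candidate 4: (m,n)=(4,4) → π∥ = 4+4·λ ≈ 10.4721, π⊥ = 4+4·λ' ≈ 1.5279 ∈ [0.8, 1.6) ⇒ IN Λ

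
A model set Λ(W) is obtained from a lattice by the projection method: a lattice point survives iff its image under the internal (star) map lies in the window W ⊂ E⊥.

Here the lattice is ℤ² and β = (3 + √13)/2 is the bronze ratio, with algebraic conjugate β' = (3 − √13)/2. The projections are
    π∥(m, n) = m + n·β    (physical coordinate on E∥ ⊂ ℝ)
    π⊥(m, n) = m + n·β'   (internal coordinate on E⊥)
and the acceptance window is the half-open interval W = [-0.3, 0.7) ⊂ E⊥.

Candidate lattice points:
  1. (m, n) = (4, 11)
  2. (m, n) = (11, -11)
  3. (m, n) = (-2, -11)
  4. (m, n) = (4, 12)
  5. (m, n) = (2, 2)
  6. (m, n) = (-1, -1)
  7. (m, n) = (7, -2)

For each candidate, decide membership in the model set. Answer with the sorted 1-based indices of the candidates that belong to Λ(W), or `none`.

1, 4

β' = (3−√13)/2 ≈ -0.302776.
#1 (4,11): internal coord 4 + (11)·β' = +0.669468; +0.669468 ∈ [-0.3, 0.7) → IN Λ
#2 (11,-11): internal coord 11 + (-11)·β' = +14.330532; +14.330532 ∉ [-0.3, 0.7) → out
#3 (-2,-11): internal coord -2 + (-11)·β' = +1.330532; +1.330532 ∉ [-0.3, 0.7) → out
#4 (4,12): internal coord 4 + (12)·β' = +0.366692; +0.366692 ∈ [-0.3, 0.7) → IN Λ
#5 (2,2): internal coord 2 + (2)·β' = +1.394449; +1.394449 ∉ [-0.3, 0.7) → out
#6 (-1,-1): internal coord -1 + (-1)·β' = -0.697224; -0.697224 ∉ [-0.3, 0.7) → out
#7 (7,-2): internal coord 7 + (-2)·β' = +7.605551; +7.605551 ∉ [-0.3, 0.7) → out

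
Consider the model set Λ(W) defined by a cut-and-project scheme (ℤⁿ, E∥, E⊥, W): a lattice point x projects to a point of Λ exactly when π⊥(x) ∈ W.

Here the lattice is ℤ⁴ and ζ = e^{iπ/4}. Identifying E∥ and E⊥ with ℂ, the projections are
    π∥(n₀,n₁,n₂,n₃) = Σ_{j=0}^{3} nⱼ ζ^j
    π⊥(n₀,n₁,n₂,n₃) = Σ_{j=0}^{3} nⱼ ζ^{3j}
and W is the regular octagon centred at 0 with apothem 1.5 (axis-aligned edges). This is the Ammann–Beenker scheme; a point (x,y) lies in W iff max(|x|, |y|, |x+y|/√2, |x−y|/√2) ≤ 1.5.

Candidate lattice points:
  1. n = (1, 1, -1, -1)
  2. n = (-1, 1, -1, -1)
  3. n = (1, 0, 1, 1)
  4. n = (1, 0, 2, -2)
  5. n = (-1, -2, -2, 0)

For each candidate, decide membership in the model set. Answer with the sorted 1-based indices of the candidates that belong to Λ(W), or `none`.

1, 5

Internal map: ζ^{3j} for j=0..3 gives (1,0), (−√2/2,√2/2), (0,−1), (√2/2,√2/2).
#1 (1, 1, -1, -1): internal (-0.4142, 1.0000); octagon support 1.0000 vs apothem 1.5 → ∈ W
#2 (-1, 1, -1, -1): internal (-2.4142, 1.0000); octagon support 2.4142 vs apothem 1.5 → ∉ W
#3 (1, 0, 1, 1): internal (1.7071, -0.2929); octagon support 1.7071 vs apothem 1.5 → ∉ W
#4 (1, 0, 2, -2): internal (-0.4142, -3.4142); octagon support 3.4142 vs apothem 1.5 → ∉ W
#5 (-1, -2, -2, 0): internal (0.4142, 0.5858); octagon support 0.7071 vs apothem 1.5 → ∈ W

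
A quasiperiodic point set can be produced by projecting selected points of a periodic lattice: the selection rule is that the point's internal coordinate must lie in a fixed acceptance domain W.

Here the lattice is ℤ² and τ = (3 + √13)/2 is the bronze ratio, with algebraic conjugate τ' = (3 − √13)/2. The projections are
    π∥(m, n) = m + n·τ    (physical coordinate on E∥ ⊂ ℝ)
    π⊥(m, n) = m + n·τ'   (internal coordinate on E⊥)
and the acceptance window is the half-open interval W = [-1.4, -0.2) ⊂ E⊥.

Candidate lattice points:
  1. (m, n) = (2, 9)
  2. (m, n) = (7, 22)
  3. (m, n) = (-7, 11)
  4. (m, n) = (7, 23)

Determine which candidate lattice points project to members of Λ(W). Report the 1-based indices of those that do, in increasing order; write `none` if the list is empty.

1

τ' = (3−√13)/2 ≈ -0.30278.
#1 (2,9): internal coord 2 + (9)·τ' = -0.72498; -0.72498 ∈ [-1.4, -0.2) → IN Λ
#2 (7,22): internal coord 7 + (22)·τ' = +0.33894; +0.33894 ∉ [-1.4, -0.2) → out
#3 (-7,11): internal coord -7 + (11)·τ' = -10.33053; -10.33053 ∉ [-1.4, -0.2) → out
#4 (7,23): internal coord 7 + (23)·τ' = +0.03616; +0.03616 ∉ [-1.4, -0.2) → out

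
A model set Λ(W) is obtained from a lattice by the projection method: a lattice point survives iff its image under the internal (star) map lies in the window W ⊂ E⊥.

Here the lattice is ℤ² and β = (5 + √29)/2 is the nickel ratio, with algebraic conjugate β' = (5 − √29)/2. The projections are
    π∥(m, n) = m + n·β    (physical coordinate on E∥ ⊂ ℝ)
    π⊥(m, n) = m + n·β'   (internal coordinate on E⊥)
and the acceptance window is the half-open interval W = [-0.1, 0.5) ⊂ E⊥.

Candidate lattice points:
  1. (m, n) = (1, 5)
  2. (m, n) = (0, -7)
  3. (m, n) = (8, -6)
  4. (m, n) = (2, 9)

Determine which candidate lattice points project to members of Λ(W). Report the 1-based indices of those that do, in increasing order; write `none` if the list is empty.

β' = (5−√29)/2 ≈ -0.192582.
#1 (1,5): internal coord 1 + (5)·β' = +0.037088; +0.037088 ∈ [-0.1, 0.5) → IN Λ
#2 (0,-7): internal coord 0 + (-7)·β' = +1.348077; +1.348077 ∉ [-0.1, 0.5) → out
#3 (8,-6): internal coord 8 + (-6)·β' = +9.155494; +9.155494 ∉ [-0.1, 0.5) → out
#4 (2,9): internal coord 2 + (9)·β' = +0.266758; +0.266758 ∈ [-0.1, 0.5) → IN Λ

1, 4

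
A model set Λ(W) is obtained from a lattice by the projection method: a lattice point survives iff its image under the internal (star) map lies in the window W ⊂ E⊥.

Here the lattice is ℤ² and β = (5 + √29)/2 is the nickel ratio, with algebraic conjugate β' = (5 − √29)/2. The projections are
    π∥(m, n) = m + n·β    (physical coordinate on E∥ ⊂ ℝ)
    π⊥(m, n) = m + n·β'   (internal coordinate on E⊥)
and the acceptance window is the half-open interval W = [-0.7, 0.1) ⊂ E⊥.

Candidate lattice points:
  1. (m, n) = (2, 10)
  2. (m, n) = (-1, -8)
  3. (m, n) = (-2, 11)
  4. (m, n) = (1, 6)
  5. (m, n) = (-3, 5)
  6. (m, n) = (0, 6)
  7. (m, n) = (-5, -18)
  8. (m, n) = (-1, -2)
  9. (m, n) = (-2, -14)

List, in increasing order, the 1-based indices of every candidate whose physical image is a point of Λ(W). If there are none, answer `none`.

β' = (5−√29)/2 ≈ -0.19258.
candidate 1: (m,n)=(2,10) → π∥ = 2+10·β ≈ 53.92582, π⊥ = 2+10·β' ≈ 0.07418 ∈ [-0.7, 0.1) ⇒ IN Λ
candidate 2: (m,n)=(-1,-8) → π∥ = -1-8·β ≈ -42.54066, π⊥ = -1-8·β' ≈ 0.54066 ∉ [-0.7, 0.1) ⇒ out
candidate 3: (m,n)=(-2,11) → π∥ = -2+11·β ≈ 55.11841, π⊥ = -2+11·β' ≈ -4.11841 ∉ [-0.7, 0.1) ⇒ out
candidate 4: (m,n)=(1,6) → π∥ = 1+6·β ≈ 32.15549, π⊥ = 1+6·β' ≈ -0.15549 ∈ [-0.7, 0.1) ⇒ IN Λ
candidate 5: (m,n)=(-3,5) → π∥ = -3+5·β ≈ 22.96291, π⊥ = -3+5·β' ≈ -3.96291 ∉ [-0.7, 0.1) ⇒ out
candidate 6: (m,n)=(0,6) → π∥ = 0+6·β ≈ 31.15549, π⊥ = 0+6·β' ≈ -1.15549 ∉ [-0.7, 0.1) ⇒ out
candidate 7: (m,n)=(-5,-18) → π∥ = -5-18·β ≈ -98.46648, π⊥ = -5-18·β' ≈ -1.53352 ∉ [-0.7, 0.1) ⇒ out
candidate 8: (m,n)=(-1,-2) → π∥ = -1-2·β ≈ -11.38516, π⊥ = -1-2·β' ≈ -0.61484 ∈ [-0.7, 0.1) ⇒ IN Λ
candidate 9: (m,n)=(-2,-14) → π∥ = -2-14·β ≈ -74.69615, π⊥ = -2-14·β' ≈ 0.69615 ∉ [-0.7, 0.1) ⇒ out

1, 4, 8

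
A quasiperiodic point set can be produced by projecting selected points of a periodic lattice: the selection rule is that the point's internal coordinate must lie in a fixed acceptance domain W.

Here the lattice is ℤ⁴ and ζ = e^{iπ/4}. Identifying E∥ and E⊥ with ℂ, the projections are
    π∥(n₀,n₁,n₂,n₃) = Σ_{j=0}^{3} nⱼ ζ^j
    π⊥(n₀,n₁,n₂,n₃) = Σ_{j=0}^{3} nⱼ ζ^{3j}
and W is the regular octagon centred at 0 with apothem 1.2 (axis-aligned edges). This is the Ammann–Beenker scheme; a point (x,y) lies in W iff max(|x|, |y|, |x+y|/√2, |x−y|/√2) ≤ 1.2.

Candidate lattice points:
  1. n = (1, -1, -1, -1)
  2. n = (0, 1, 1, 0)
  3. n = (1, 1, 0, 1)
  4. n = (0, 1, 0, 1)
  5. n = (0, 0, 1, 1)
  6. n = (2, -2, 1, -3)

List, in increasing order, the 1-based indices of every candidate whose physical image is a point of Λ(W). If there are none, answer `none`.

π⊥(n) = n₀ + n₁ζ³ + n₂ζ⁶ + n₃ζ⁹ where ζ = e^{iπ/4}.
#1 (1, -1, -1, -1): internal (1.0000, -0.4142); octagon support 1.0000 vs apothem 1.2 → ∈ W
#2 (0, 1, 1, 0): internal (-0.7071, -0.2929); octagon support 0.7071 vs apothem 1.2 → ∈ W
#3 (1, 1, 0, 1): internal (1.0000, 1.4142); octagon support 1.7071 vs apothem 1.2 → ∉ W
#4 (0, 1, 0, 1): internal (0.0000, 1.4142); octagon support 1.4142 vs apothem 1.2 → ∉ W
#5 (0, 0, 1, 1): internal (0.7071, -0.2929); octagon support 0.7071 vs apothem 1.2 → ∈ W
#6 (2, -2, 1, -3): internal (1.2929, -4.5355); octagon support 4.5355 vs apothem 1.2 → ∉ W

1, 2, 5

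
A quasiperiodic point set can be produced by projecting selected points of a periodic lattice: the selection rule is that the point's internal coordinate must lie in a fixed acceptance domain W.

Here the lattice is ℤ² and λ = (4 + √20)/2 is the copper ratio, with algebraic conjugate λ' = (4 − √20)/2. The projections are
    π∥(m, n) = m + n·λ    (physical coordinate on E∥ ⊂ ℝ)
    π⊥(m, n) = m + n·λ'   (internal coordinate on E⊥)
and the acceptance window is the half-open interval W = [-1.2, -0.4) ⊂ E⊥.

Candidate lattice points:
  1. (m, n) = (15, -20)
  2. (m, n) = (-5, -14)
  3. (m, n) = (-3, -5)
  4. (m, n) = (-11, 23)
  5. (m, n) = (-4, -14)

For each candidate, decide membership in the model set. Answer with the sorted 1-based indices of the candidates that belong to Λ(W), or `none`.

5

Numerically λ ≈ 4.2361 and λ' = −1/λ ≈ -0.2361.
[1] lift (15,-20): star map gives 19.7214; window check -1.2 ≤ 19.7214 < -0.4 is false → out
[2] lift (-5,-14): star map gives -1.6950; window check -1.2 ≤ -1.6950 < -0.4 is false → out
[3] lift (-3,-5): star map gives -1.8197; window check -1.2 ≤ -1.8197 < -0.4 is false → out
[4] lift (-11,23): star map gives -16.4296; window check -1.2 ≤ -16.4296 < -0.4 is false → out
[5] lift (-4,-14): star map gives -0.6950; window check -1.2 ≤ -0.6950 < -0.4 is true → IN Λ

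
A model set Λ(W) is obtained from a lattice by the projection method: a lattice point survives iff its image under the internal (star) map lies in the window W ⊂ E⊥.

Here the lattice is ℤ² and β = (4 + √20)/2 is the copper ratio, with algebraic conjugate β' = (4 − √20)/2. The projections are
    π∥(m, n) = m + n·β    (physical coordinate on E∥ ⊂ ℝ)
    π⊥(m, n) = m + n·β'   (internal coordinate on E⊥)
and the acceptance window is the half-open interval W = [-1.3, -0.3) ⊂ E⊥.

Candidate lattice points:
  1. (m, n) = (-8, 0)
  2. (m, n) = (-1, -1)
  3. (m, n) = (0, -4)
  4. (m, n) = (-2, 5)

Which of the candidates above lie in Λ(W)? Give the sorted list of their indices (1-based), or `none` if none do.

2

Compute β' = (4−√20)/2 = -0.23607, so π⊥(m,n) = m -0.23607·n.
candidate 1: (m,n)=(-8,0) → π∥ = -8+0·β ≈ -8.00000, π⊥ = -8+0·β' ≈ -8.00000 ∉ [-1.3, -0.3) ⇒ out
candidate 2: (m,n)=(-1,-1) → π∥ = -1-1·β ≈ -5.23607, π⊥ = -1-1·β' ≈ -0.76393 ∈ [-1.3, -0.3) ⇒ IN Λ
candidate 3: (m,n)=(0,-4) → π∥ = 0-4·β ≈ -16.94427, π⊥ = 0-4·β' ≈ 0.94427 ∉ [-1.3, -0.3) ⇒ out
candidate 4: (m,n)=(-2,5) → π∥ = -2+5·β ≈ 19.18034, π⊥ = -2+5·β' ≈ -3.18034 ∉ [-1.3, -0.3) ⇒ out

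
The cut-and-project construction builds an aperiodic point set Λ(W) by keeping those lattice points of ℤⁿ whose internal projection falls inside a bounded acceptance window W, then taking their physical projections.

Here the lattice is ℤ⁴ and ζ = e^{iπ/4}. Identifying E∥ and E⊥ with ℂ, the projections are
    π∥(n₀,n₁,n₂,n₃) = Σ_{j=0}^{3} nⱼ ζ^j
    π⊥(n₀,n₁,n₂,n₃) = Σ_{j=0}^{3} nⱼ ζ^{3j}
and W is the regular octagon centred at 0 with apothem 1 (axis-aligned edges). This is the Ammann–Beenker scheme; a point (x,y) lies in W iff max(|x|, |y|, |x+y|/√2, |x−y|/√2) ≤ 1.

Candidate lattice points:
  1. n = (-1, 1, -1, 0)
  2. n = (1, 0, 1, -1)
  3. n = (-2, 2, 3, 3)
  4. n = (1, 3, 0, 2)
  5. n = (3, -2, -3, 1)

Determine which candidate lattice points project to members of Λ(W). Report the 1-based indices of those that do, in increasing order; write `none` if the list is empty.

none

Internal map: ζ^{3j} for j=0..3 gives (1,0), (−√2/2,√2/2), (0,−1), (√2/2,√2/2).
candidate 1: n = (-1, 1, -1, 0) → π⊥ ≈ (-1.7071, +1.7071); max(|x|,|y|,|x±y|/√2) = 2.4142 > 1 ⇒ ∉ W
candidate 2: n = (1, 0, 1, -1) → π⊥ ≈ (+0.2929, -1.7071); max(|x|,|y|,|x±y|/√2) = 1.7071 > 1 ⇒ ∉ W
candidate 3: n = (-2, 2, 3, 3) → π⊥ ≈ (-1.2929, +0.5355); max(|x|,|y|,|x±y|/√2) = 1.2929 > 1 ⇒ ∉ W
candidate 4: n = (1, 3, 0, 2) → π⊥ ≈ (+0.2929, +3.5355); max(|x|,|y|,|x±y|/√2) = 3.5355 > 1 ⇒ ∉ W
candidate 5: n = (3, -2, -3, 1) → π⊥ ≈ (+5.1213, +2.2929); max(|x|,|y|,|x±y|/√2) = 5.2426 > 1 ⇒ ∉ W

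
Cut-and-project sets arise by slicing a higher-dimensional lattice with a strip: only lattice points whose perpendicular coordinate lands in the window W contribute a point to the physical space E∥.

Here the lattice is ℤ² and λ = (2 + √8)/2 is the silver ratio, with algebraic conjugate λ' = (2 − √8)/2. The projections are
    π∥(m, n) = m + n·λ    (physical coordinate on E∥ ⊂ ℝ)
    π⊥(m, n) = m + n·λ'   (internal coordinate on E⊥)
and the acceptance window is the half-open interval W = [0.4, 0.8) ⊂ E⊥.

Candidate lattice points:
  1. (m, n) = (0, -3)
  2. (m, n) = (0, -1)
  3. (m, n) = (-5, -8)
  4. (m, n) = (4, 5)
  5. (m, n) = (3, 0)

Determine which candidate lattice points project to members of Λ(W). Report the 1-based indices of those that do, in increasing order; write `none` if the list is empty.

2

Numerically λ ≈ 2.41421 and λ' = −1/λ ≈ -0.41421.
[1] lift (0,-3): star map gives 1.24264; window check 0.4 ≤ 1.24264 < 0.8 is false → out
[2] lift (0,-1): star map gives 0.41421; window check 0.4 ≤ 0.41421 < 0.8 is true → IN Λ
[3] lift (-5,-8): star map gives -1.68629; window check 0.4 ≤ -1.68629 < 0.8 is false → out
[4] lift (4,5): star map gives 1.92893; window check 0.4 ≤ 1.92893 < 0.8 is false → out
[5] lift (3,0): star map gives 3.00000; window check 0.4 ≤ 3.00000 < 0.8 is false → out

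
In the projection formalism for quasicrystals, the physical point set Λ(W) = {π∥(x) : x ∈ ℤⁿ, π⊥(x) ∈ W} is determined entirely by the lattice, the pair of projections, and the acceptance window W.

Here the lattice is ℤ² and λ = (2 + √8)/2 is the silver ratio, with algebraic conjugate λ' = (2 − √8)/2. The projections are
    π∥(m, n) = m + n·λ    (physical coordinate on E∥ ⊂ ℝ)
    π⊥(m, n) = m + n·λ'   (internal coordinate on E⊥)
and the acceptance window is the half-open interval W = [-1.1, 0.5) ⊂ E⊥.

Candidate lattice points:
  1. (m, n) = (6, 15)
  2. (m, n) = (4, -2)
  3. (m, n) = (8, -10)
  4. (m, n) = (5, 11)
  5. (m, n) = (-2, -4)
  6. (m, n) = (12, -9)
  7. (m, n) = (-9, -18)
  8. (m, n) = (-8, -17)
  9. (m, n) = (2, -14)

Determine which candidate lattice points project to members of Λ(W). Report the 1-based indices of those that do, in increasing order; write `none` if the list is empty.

Numerically λ ≈ 2.414214 and λ' = −1/λ ≈ -0.414214.
candidate 1: (m,n)=(6,15) → π∥ = 6+15·λ ≈ 42.213203, π⊥ = 6+15·λ' ≈ -0.213203 ∈ [-1.1, 0.5) ⇒ IN Λ
candidate 2: (m,n)=(4,-2) → π∥ = 4-2·λ ≈ -0.828427, π⊥ = 4-2·λ' ≈ 4.828427 ∉ [-1.1, 0.5) ⇒ out
candidate 3: (m,n)=(8,-10) → π∥ = 8-10·λ ≈ -16.142136, π⊥ = 8-10·λ' ≈ 12.142136 ∉ [-1.1, 0.5) ⇒ out
candidate 4: (m,n)=(5,11) → π∥ = 5+11·λ ≈ 31.556349, π⊥ = 5+11·λ' ≈ 0.443651 ∈ [-1.1, 0.5) ⇒ IN Λ
candidate 5: (m,n)=(-2,-4) → π∥ = -2-4·λ ≈ -11.656854, π⊥ = -2-4·λ' ≈ -0.343146 ∈ [-1.1, 0.5) ⇒ IN Λ
candidate 6: (m,n)=(12,-9) → π∥ = 12-9·λ ≈ -9.727922, π⊥ = 12-9·λ' ≈ 15.727922 ∉ [-1.1, 0.5) ⇒ out
candidate 7: (m,n)=(-9,-18) → π∥ = -9-18·λ ≈ -52.455844, π⊥ = -9-18·λ' ≈ -1.544156 ∉ [-1.1, 0.5) ⇒ out
candidate 8: (m,n)=(-8,-17) → π∥ = -8-17·λ ≈ -49.041631, π⊥ = -8-17·λ' ≈ -0.958369 ∈ [-1.1, 0.5) ⇒ IN Λ
candidate 9: (m,n)=(2,-14) → π∥ = 2-14·λ ≈ -31.798990, π⊥ = 2-14·λ' ≈ 7.798990 ∉ [-1.1, 0.5) ⇒ out

1, 4, 5, 8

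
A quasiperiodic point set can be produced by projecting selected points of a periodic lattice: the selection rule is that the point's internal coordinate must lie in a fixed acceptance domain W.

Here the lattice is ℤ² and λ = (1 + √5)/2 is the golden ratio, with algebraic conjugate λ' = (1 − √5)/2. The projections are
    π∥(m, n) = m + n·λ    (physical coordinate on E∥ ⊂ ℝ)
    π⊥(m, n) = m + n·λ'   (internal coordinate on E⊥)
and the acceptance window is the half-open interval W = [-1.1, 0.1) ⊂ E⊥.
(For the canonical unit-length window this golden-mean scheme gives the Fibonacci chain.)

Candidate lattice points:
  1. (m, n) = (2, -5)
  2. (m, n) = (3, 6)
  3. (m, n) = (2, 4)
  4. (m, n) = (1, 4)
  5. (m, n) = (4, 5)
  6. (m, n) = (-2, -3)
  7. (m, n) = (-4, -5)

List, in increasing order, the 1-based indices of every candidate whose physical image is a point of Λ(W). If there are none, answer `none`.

λ' = (1−√5)/2 ≈ -0.61803.
#1 (2,-5): internal coord 2 + (-5)·λ' = +5.09017; +5.09017 ∉ [-1.1, 0.1) → out
#2 (3,6): internal coord 3 + (6)·λ' = -0.70820; -0.70820 ∈ [-1.1, 0.1) → IN Λ
#3 (2,4): internal coord 2 + (4)·λ' = -0.47214; -0.47214 ∈ [-1.1, 0.1) → IN Λ
#4 (1,4): internal coord 1 + (4)·λ' = -1.47214; -1.47214 ∉ [-1.1, 0.1) → out
#5 (4,5): internal coord 4 + (5)·λ' = +0.90983; +0.90983 ∉ [-1.1, 0.1) → out
#6 (-2,-3): internal coord -2 + (-3)·λ' = -0.14590; -0.14590 ∈ [-1.1, 0.1) → IN Λ
#7 (-4,-5): internal coord -4 + (-5)·λ' = -0.90983; -0.90983 ∈ [-1.1, 0.1) → IN Λ

2, 3, 6, 7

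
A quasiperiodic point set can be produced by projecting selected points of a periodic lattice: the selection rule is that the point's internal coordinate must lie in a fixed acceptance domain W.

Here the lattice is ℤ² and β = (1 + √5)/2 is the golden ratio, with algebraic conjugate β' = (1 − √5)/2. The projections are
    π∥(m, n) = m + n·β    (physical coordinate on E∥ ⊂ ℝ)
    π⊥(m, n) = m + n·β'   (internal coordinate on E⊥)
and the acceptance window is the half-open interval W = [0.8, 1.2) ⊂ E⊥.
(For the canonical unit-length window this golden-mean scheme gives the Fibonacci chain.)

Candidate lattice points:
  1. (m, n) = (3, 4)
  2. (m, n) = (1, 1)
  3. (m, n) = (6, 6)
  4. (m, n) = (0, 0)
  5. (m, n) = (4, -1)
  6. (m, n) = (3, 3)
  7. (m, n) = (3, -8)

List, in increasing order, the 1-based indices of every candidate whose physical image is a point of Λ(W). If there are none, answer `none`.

Numerically β ≈ 1.6180 and β' = −1/β ≈ -0.6180.
candidate 1: (m,n)=(3,4) → π∥ = 3+4·β ≈ 9.4721, π⊥ = 3+4·β' ≈ 0.5279 ∉ [0.8, 1.2) ⇒ out
candidate 2: (m,n)=(1,1) → π∥ = 1+1·β ≈ 2.6180, π⊥ = 1+1·β' ≈ 0.3820 ∉ [0.8, 1.2) ⇒ out
candidate 3: (m,n)=(6,6) → π∥ = 6+6·β ≈ 15.7082, π⊥ = 6+6·β' ≈ 2.2918 ∉ [0.8, 1.2) ⇒ out
candidate 4: (m,n)=(0,0) → π∥ = 0+0·β ≈ 0.0000, π⊥ = 0+0·β' ≈ 0.0000 ∉ [0.8, 1.2) ⇒ out
candidate 5: (m,n)=(4,-1) → π∥ = 4-1·β ≈ 2.3820, π⊥ = 4-1·β' ≈ 4.6180 ∉ [0.8, 1.2) ⇒ out
candidate 6: (m,n)=(3,3) → π∥ = 3+3·β ≈ 7.8541, π⊥ = 3+3·β' ≈ 1.1459 ∈ [0.8, 1.2) ⇒ IN Λ
candidate 7: (m,n)=(3,-8) → π∥ = 3-8·β ≈ -9.9443, π⊥ = 3-8·β' ≈ 7.9443 ∉ [0.8, 1.2) ⇒ out

6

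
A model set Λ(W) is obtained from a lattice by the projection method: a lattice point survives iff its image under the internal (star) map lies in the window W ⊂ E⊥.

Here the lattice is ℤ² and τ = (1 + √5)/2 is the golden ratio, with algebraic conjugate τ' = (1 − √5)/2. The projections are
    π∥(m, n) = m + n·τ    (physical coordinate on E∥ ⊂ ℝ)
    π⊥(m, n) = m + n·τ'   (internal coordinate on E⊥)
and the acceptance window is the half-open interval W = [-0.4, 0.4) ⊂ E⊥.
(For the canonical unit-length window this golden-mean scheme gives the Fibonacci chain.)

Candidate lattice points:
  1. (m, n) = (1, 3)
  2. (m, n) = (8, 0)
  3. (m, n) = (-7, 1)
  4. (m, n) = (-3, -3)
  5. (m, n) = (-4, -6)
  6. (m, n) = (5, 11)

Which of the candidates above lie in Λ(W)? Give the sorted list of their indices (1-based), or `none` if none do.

5

τ' = (1−√5)/2 ≈ -0.618034.
candidate 1: (m,n)=(1,3) → π∥ = 1+3·τ ≈ 5.854102, π⊥ = 1+3·τ' ≈ -0.854102 ∉ [-0.4, 0.4) ⇒ out
candidate 2: (m,n)=(8,0) → π∥ = 8+0·τ ≈ 8.000000, π⊥ = 8+0·τ' ≈ 8.000000 ∉ [-0.4, 0.4) ⇒ out
candidate 3: (m,n)=(-7,1) → π∥ = -7+1·τ ≈ -5.381966, π⊥ = -7+1·τ' ≈ -7.618034 ∉ [-0.4, 0.4) ⇒ out
candidate 4: (m,n)=(-3,-3) → π∥ = -3-3·τ ≈ -7.854102, π⊥ = -3-3·τ' ≈ -1.145898 ∉ [-0.4, 0.4) ⇒ out
candidate 5: (m,n)=(-4,-6) → π∥ = -4-6·τ ≈ -13.708204, π⊥ = -4-6·τ' ≈ -0.291796 ∈ [-0.4, 0.4) ⇒ IN Λ
candidate 6: (m,n)=(5,11) → π∥ = 5+11·τ ≈ 22.798374, π⊥ = 5+11·τ' ≈ -1.798374 ∉ [-0.4, 0.4) ⇒ out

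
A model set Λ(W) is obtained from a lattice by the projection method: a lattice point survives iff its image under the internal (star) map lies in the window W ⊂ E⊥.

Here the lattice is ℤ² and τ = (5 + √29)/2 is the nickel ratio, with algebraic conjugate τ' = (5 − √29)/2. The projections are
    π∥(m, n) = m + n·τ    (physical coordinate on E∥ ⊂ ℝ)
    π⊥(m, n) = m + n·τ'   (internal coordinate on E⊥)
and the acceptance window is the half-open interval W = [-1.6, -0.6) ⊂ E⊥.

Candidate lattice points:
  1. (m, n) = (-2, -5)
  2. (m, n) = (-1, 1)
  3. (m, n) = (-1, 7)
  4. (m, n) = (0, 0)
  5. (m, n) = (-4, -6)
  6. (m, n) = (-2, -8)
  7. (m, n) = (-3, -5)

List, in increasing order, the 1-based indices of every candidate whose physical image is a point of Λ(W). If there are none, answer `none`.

τ' = (5−√29)/2 ≈ -0.19258.
[1] lift (-2,-5): star map gives -1.03709; window check -1.6 ≤ -1.03709 < -0.6 is true → IN Λ
[2] lift (-1,1): star map gives -1.19258; window check -1.6 ≤ -1.19258 < -0.6 is true → IN Λ
[3] lift (-1,7): star map gives -2.34808; window check -1.6 ≤ -2.34808 < -0.6 is false → out
[4] lift (0,0): star map gives 0.00000; window check -1.6 ≤ 0.00000 < -0.6 is false → out
[5] lift (-4,-6): star map gives -2.84451; window check -1.6 ≤ -2.84451 < -0.6 is false → out
[6] lift (-2,-8): star map gives -0.45934; window check -1.6 ≤ -0.45934 < -0.6 is false → out
[7] lift (-3,-5): star map gives -2.03709; window check -1.6 ≤ -2.03709 < -0.6 is false → out

1, 2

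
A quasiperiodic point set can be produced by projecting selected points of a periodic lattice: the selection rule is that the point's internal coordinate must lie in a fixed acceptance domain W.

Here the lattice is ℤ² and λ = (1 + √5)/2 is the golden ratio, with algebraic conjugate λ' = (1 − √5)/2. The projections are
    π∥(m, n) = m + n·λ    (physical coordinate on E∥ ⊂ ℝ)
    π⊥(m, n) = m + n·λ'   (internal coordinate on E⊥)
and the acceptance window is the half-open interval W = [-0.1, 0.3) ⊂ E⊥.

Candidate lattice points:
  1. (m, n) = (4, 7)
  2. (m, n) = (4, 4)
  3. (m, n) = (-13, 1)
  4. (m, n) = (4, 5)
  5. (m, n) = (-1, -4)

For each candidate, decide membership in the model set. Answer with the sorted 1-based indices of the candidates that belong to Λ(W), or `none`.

λ' = (1−√5)/2 ≈ -0.61803.
[1] lift (4,7): star map gives -0.32624; window check -0.1 ≤ -0.32624 < 0.3 is false → out
[2] lift (4,4): star map gives 1.52786; window check -0.1 ≤ 1.52786 < 0.3 is false → out
[3] lift (-13,1): star map gives -13.61803; window check -0.1 ≤ -13.61803 < 0.3 is false → out
[4] lift (4,5): star map gives 0.90983; window check -0.1 ≤ 0.90983 < 0.3 is false → out
[5] lift (-1,-4): star map gives 1.47214; window check -0.1 ≤ 1.47214 < 0.3 is false → out

none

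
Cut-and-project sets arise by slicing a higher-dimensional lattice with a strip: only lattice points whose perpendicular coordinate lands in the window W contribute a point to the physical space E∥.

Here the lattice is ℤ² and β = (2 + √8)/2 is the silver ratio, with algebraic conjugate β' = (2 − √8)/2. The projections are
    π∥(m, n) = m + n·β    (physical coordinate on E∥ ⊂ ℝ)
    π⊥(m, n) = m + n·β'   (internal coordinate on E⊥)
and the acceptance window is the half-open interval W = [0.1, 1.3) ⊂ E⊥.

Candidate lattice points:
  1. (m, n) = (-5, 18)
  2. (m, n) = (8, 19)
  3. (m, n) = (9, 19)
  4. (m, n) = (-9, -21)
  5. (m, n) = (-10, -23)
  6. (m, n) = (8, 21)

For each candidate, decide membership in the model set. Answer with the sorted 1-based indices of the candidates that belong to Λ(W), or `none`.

Numerically β ≈ 2.414214 and β' = −1/β ≈ -0.414214.
[1] lift (-5,18): star map gives -12.455844; window check 0.1 ≤ -12.455844 < 1.3 is false → out
[2] lift (8,19): star map gives 0.129942; window check 0.1 ≤ 0.129942 < 1.3 is true → IN Λ
[3] lift (9,19): star map gives 1.129942; window check 0.1 ≤ 1.129942 < 1.3 is true → IN Λ
[4] lift (-9,-21): star map gives -0.301515; window check 0.1 ≤ -0.301515 < 1.3 is false → out
[5] lift (-10,-23): star map gives -0.473088; window check 0.1 ≤ -0.473088 < 1.3 is false → out
[6] lift (8,21): star map gives -0.698485; window check 0.1 ≤ -0.698485 < 1.3 is false → out

2, 3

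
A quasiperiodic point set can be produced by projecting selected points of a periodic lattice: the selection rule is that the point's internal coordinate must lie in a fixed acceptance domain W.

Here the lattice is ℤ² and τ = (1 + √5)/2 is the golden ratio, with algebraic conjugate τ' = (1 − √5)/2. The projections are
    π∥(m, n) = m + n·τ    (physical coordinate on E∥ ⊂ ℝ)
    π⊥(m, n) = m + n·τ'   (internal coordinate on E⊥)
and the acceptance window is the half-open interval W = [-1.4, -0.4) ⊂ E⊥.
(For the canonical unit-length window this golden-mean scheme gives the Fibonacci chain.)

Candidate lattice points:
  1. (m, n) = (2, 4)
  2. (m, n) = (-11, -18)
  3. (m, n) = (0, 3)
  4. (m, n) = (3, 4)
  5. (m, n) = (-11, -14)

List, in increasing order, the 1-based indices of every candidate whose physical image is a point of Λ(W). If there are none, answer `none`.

τ' = (1−√5)/2 ≈ -0.618034.
#1 (2,4): internal coord 2 + (4)·τ' = -0.472136; -0.472136 ∈ [-1.4, -0.4) → IN Λ
#2 (-11,-18): internal coord -11 + (-18)·τ' = +0.124612; +0.124612 ∉ [-1.4, -0.4) → out
#3 (0,3): internal coord 0 + (3)·τ' = -1.854102; -1.854102 ∉ [-1.4, -0.4) → out
#4 (3,4): internal coord 3 + (4)·τ' = +0.527864; +0.527864 ∉ [-1.4, -0.4) → out
#5 (-11,-14): internal coord -11 + (-14)·τ' = -2.347524; -2.347524 ∉ [-1.4, -0.4) → out

1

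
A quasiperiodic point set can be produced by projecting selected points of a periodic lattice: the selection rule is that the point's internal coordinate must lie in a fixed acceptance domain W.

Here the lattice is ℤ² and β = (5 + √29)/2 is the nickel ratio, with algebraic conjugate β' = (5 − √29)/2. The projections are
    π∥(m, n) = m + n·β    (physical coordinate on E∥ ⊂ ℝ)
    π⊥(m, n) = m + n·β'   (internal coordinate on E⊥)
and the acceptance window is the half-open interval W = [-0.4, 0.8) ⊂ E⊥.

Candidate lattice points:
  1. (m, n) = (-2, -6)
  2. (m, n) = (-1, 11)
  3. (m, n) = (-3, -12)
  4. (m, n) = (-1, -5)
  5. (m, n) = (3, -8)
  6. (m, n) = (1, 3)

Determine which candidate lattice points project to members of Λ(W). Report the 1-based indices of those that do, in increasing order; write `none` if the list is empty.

4, 6

Compute β' = (5−√29)/2 = -0.192582, so π⊥(m,n) = m -0.192582·n.
candidate 1: (m,n)=(-2,-6) → π∥ = -2-6·β ≈ -33.155494, π⊥ = -2-6·β' ≈ -0.844506 ∉ [-0.4, 0.8) ⇒ out
candidate 2: (m,n)=(-1,11) → π∥ = -1+11·β ≈ 56.118406, π⊥ = -1+11·β' ≈ -3.118406 ∉ [-0.4, 0.8) ⇒ out
candidate 3: (m,n)=(-3,-12) → π∥ = -3-12·β ≈ -65.310989, π⊥ = -3-12·β' ≈ -0.689011 ∉ [-0.4, 0.8) ⇒ out
candidate 4: (m,n)=(-1,-5) → π∥ = -1-5·β ≈ -26.962912, π⊥ = -1-5·β' ≈ -0.037088 ∈ [-0.4, 0.8) ⇒ IN Λ
candidate 5: (m,n)=(3,-8) → π∥ = 3-8·β ≈ -38.540659, π⊥ = 3-8·β' ≈ 4.540659 ∉ [-0.4, 0.8) ⇒ out
candidate 6: (m,n)=(1,3) → π∥ = 1+3·β ≈ 16.577747, π⊥ = 1+3·β' ≈ 0.422253 ∈ [-0.4, 0.8) ⇒ IN Λ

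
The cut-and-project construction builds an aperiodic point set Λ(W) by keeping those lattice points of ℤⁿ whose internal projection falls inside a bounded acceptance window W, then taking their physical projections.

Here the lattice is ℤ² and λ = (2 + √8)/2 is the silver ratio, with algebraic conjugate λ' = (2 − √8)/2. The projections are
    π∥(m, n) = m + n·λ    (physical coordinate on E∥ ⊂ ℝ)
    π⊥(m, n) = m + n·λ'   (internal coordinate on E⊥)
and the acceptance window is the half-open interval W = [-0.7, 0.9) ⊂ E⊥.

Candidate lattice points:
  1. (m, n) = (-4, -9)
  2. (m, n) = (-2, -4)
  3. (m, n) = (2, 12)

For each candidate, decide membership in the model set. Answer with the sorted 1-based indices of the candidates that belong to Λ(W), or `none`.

1, 2

Numerically λ ≈ 2.414214 and λ' = −1/λ ≈ -0.414214.
[1] lift (-4,-9): star map gives -0.272078; window check -0.7 ≤ -0.272078 < 0.9 is true → IN Λ
[2] lift (-2,-4): star map gives -0.343146; window check -0.7 ≤ -0.343146 < 0.9 is true → IN Λ
[3] lift (2,12): star map gives -2.970563; window check -0.7 ≤ -2.970563 < 0.9 is false → out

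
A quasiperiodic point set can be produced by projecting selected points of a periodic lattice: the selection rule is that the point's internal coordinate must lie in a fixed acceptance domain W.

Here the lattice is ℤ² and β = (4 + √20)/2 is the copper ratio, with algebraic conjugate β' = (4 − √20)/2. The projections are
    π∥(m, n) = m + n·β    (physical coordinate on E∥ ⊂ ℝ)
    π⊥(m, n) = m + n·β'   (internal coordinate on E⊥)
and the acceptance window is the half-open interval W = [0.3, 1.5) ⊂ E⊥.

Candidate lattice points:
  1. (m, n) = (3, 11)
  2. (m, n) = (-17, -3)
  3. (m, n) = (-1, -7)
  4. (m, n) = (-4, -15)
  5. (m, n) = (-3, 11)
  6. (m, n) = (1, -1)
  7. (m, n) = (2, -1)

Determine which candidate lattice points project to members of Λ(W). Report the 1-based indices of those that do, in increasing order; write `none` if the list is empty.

1, 3, 6

Numerically β ≈ 4.236068 and β' = −1/β ≈ -0.236068.
candidate 1: (m,n)=(3,11) → π∥ = 3+11·β ≈ 49.596748, π⊥ = 3+11·β' ≈ 0.403252 ∈ [0.3, 1.5) ⇒ IN Λ
candidate 2: (m,n)=(-17,-3) → π∥ = -17-3·β ≈ -29.708204, π⊥ = -17-3·β' ≈ -16.291796 ∉ [0.3, 1.5) ⇒ out
candidate 3: (m,n)=(-1,-7) → π∥ = -1-7·β ≈ -30.652476, π⊥ = -1-7·β' ≈ 0.652476 ∈ [0.3, 1.5) ⇒ IN Λ
candidate 4: (m,n)=(-4,-15) → π∥ = -4-15·β ≈ -67.541020, π⊥ = -4-15·β' ≈ -0.458980 ∉ [0.3, 1.5) ⇒ out
candidate 5: (m,n)=(-3,11) → π∥ = -3+11·β ≈ 43.596748, π⊥ = -3+11·β' ≈ -5.596748 ∉ [0.3, 1.5) ⇒ out
candidate 6: (m,n)=(1,-1) → π∥ = 1-1·β ≈ -3.236068, π⊥ = 1-1·β' ≈ 1.236068 ∈ [0.3, 1.5) ⇒ IN Λ
candidate 7: (m,n)=(2,-1) → π∥ = 2-1·β ≈ -2.236068, π⊥ = 2-1·β' ≈ 2.236068 ∉ [0.3, 1.5) ⇒ out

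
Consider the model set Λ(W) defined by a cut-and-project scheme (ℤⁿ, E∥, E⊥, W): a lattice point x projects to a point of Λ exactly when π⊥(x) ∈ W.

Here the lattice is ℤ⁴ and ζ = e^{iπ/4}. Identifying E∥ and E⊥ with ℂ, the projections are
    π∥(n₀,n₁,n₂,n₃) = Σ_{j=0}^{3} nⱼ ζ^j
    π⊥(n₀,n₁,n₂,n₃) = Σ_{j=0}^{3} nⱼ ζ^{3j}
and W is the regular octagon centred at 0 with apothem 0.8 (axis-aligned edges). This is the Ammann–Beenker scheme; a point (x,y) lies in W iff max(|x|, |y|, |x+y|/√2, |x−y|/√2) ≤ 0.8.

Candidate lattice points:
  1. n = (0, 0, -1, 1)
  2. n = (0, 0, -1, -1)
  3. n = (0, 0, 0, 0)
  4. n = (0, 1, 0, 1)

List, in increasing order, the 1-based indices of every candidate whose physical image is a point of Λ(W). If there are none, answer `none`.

With ζ = e^{iπ/4} the internal vectors are ζ^0,ζ^3,ζ^6,ζ^9.
#1 (0, 0, -1, 1): internal (0.70711, 1.70711); octagon support 1.70711 vs apothem 0.8 → ∉ W
#2 (0, 0, -1, -1): internal (-0.70711, 0.29289); octagon support 0.70711 vs apothem 0.8 → ∈ W
#3 (0, 0, 0, 0): internal (0.00000, 0.00000); octagon support 0.00000 vs apothem 0.8 → ∈ W
#4 (0, 1, 0, 1): internal (0.00000, 1.41421); octagon support 1.41421 vs apothem 0.8 → ∉ W

2, 3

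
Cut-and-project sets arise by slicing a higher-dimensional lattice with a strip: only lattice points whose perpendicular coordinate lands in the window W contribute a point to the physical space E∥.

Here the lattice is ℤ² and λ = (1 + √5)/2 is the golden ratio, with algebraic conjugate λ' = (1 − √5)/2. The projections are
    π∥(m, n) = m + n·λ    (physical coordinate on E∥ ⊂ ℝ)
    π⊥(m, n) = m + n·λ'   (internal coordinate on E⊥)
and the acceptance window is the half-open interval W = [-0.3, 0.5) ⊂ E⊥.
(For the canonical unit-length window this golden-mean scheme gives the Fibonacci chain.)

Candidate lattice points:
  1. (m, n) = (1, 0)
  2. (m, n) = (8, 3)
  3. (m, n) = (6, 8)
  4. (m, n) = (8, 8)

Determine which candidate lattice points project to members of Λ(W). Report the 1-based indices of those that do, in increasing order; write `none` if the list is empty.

none

Compute λ' = (1−√5)/2 = -0.618034, so π⊥(m,n) = m -0.618034·n.
#1 (1,0): internal coord 1 + (0)·λ' = +1.000000; +1.000000 ∉ [-0.3, 0.5) → out
#2 (8,3): internal coord 8 + (3)·λ' = +6.145898; +6.145898 ∉ [-0.3, 0.5) → out
#3 (6,8): internal coord 6 + (8)·λ' = +1.055728; +1.055728 ∉ [-0.3, 0.5) → out
#4 (8,8): internal coord 8 + (8)·λ' = +3.055728; +3.055728 ∉ [-0.3, 0.5) → out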